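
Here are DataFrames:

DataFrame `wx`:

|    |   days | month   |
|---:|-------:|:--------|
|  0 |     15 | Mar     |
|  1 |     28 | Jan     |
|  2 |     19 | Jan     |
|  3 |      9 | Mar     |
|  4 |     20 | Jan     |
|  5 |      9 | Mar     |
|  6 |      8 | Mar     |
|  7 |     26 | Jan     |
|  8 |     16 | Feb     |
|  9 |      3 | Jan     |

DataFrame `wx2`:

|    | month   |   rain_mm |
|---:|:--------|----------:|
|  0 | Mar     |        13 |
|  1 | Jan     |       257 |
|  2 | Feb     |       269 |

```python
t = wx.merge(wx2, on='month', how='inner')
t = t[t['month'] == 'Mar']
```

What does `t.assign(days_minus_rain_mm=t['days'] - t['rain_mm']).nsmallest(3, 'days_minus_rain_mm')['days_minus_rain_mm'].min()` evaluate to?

merge on 'month' (how='inner') → 10 rows:
   days month  rain_mm
0    15   Mar       13
1    28   Jan      257
2    19   Jan      257
3     9   Mar       13
4    20   Jan      257
5     9   Mar       13
6     8   Mar       13
7    26   Jan      257
8    16   Feb      269
9     3   Jan      257
filter rows where month == 'Mar':
   days month  rain_mm
0    15   Mar       13
3     9   Mar       13
5     9   Mar       13
6     8   Mar       13
add column days_minus_rain_mm = t['days'] - t['rain_mm']:
   days month  rain_mm  days_minus_rain_mm
0    15   Mar       13                   2
3     9   Mar       13                  -4
5     9   Mar       13                  -4
6     8   Mar       13                  -5
take 3 rows with smallest days_minus_rain_mm:
   days month  rain_mm  days_minus_rain_mm
6     8   Mar       13                  -5
3     9   Mar       13                  -4
5     9   Mar       13                  -4
So min() = -5.

-5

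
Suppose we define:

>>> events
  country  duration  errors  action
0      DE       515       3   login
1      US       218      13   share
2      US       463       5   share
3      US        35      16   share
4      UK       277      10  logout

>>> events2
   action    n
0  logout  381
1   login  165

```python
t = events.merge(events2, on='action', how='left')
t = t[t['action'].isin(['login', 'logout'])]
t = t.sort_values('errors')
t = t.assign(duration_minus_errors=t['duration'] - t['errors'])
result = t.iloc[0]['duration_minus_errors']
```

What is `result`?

merge on 'action' (how='left') → 5 rows:
  country  duration  errors  action      n
0      DE       515       3   login  165.0
1      US       218      13   share    NaN
2      US       463       5   share    NaN
3      US        35      16   share    NaN
4      UK       277      10  logout  381.0
filter rows where action in ['login', 'logout']:
  country  duration  errors  action      n
0      DE       515       3   login  165.0
4      UK       277      10  logout  381.0
sort by errors:
  country  duration  errors  action      n
0      DE       515       3   login  165.0
4      UK       277      10  logout  381.0
add column duration_minus_errors = t['duration'] - t['errors']:
  country  duration  errors  action      n  duration_minus_errors
0      DE       515       3   login  165.0                    512
4      UK       277      10  logout  381.0                    267
Reading off the value at position 0, column 'duration_minus_errors', we get 512.

512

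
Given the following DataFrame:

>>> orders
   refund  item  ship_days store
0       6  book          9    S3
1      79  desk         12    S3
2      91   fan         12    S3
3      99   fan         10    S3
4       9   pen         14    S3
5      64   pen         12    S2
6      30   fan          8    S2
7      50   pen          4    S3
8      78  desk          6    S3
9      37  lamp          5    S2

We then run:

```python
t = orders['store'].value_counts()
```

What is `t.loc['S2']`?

3

value_counts of store:
store
S3    7
S2    3
Name: count, dtype: int64
Hence 3.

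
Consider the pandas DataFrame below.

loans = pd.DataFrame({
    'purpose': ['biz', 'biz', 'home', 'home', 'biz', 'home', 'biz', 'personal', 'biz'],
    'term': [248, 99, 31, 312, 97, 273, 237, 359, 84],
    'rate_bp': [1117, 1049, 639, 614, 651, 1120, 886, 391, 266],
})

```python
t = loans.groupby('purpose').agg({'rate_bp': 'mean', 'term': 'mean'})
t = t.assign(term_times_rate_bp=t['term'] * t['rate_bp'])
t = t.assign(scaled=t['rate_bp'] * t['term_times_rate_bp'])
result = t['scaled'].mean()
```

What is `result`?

93255188.5511

group by purpose: mean(rate_bp), mean(term):
          rate_bp        term
purpose                      
biz         793.8  153.000000
home        791.0  205.333333
personal    391.0  359.000000
add column term_times_rate_bp = t['term'] * t['rate_bp']:
          rate_bp        term  term_times_rate_bp
purpose                                          
biz         793.8  153.000000       121451.400000
home        791.0  205.333333       162418.666667
personal    391.0  359.000000       140369.000000
add column scaled = t['rate_bp'] * t['term_times_rate_bp']:
          rate_bp        term  term_times_rate_bp        scaled
purpose                                                        
biz         793.8  153.000000       121451.400000  9.640812e+07
home        791.0  205.333333       162418.666667  1.284732e+08
personal    391.0  359.000000       140369.000000  5.488428e+07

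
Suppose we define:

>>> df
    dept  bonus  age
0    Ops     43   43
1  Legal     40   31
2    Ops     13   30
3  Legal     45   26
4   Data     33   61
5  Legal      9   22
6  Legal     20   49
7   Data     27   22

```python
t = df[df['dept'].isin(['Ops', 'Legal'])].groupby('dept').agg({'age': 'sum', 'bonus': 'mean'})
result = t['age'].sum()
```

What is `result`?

201

filter rows where dept in ['Ops', 'Legal']:
    dept  bonus  age
0    Ops     43   43
1  Legal     40   31
2    Ops     13   30
3  Legal     45   26
5  Legal      9   22
6  Legal     20   49
group by dept: sum(age), mean(bonus):
       age  bonus
dept             
Legal  128   28.5
Ops     73   28.0
Hence 201.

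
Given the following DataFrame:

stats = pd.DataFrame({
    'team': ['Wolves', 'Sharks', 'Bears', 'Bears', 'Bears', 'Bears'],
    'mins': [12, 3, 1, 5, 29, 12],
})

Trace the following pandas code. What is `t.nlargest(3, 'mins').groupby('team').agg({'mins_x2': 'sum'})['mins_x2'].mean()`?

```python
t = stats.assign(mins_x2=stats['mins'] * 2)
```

53.0

add column mins_x2 = stats['mins'] * 2:
     team  mins  mins_x2
0  Wolves    12       24
1  Sharks     3        6
2   Bears     1        2
3   Bears     5       10
4   Bears    29       58
5   Bears    12       24
take 3 rows with largest mins:
     team  mins  mins_x2
4   Bears    29       58
0  Wolves    12       24
5   Bears    12       24
group by team, sum of mins_x2:
        mins_x2
team           
Bears        82
Wolves       24
Finally, mean of column 'mins_x2' = 53.0.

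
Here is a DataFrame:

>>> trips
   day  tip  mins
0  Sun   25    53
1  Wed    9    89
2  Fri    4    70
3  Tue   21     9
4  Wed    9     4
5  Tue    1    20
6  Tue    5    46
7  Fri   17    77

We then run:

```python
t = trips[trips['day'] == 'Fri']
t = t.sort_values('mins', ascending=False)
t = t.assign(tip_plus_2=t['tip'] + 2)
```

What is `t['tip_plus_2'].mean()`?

filter rows where day == 'Fri':
   day  tip  mins
2  Fri    4    70
7  Fri   17    77
sort by mins descending:
   day  tip  mins
7  Fri   17    77
2  Fri    4    70
add column tip_plus_2 = t['tip'] + 2:
   day  tip  mins  tip_plus_2
7  Fri   17    77          19
2  Fri    4    70           6
Finally, mean of column 'tip_plus_2' = 12.5.

12.5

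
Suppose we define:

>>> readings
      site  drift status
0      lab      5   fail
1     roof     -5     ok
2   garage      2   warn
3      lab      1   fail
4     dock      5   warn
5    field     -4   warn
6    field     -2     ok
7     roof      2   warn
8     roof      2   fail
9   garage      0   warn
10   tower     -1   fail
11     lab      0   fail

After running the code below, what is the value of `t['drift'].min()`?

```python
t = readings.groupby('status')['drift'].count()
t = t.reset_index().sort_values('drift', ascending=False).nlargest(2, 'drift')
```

group by status, count of drift:
status
fail    5
ok      2
warn    5
Name: drift, dtype: int64
reset_index():
  status  drift
0   fail      5
1     ok      2
2   warn      5
sort by drift descending:
  status  drift
0   fail      5
2   warn      5
1     ok      2
take 2 rows with largest drift:
  status  drift
0   fail      5
2   warn      5

5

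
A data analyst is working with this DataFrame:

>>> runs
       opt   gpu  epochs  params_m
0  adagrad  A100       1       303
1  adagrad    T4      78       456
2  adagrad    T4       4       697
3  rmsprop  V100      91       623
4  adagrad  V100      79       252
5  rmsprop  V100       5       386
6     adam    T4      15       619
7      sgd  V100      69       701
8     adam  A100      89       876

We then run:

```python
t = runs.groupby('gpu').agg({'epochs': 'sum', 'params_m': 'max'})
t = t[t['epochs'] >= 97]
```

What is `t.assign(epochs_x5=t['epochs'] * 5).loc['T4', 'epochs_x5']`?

group by gpu: sum(epochs), max(params_m):
      epochs  params_m
gpu                   
A100      90       876
T4        97       697
V100     244       701
filter rows where epochs >= 97:
      epochs  params_m
gpu                   
T4        97       697
V100     244       701
add column epochs_x5 = t['epochs'] * 5:
      epochs  params_m  epochs_x5
gpu                              
T4        97       697        485
V100     244       701       1220

485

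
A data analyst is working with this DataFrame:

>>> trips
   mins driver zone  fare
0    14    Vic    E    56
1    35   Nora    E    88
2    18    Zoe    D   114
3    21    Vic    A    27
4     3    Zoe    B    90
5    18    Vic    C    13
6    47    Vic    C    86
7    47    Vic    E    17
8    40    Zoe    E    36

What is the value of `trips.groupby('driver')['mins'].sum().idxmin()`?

group by driver, sum of mins:
driver
Nora     35
Vic     147
Zoe      61
Name: mins, dtype: int64

Nora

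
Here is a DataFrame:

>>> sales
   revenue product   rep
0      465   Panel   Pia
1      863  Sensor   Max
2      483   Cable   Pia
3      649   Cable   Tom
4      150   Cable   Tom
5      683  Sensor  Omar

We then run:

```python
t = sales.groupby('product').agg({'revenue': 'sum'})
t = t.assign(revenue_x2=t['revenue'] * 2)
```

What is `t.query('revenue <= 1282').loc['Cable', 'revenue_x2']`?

2564

group by product, sum of revenue:
         revenue
product         
Cable       1282
Panel        465
Sensor      1546
add column revenue_x2 = t['revenue'] * 2:
         revenue  revenue_x2
product                     
Cable       1282        2564
Panel        465         930
Sensor      1546        3092
filter rows where revenue <= 1282:
         revenue  revenue_x2
product                     
Cable       1282        2564
Panel        465         930
Reading off the value at row 'Cable', column 'revenue_x2', we get 2564.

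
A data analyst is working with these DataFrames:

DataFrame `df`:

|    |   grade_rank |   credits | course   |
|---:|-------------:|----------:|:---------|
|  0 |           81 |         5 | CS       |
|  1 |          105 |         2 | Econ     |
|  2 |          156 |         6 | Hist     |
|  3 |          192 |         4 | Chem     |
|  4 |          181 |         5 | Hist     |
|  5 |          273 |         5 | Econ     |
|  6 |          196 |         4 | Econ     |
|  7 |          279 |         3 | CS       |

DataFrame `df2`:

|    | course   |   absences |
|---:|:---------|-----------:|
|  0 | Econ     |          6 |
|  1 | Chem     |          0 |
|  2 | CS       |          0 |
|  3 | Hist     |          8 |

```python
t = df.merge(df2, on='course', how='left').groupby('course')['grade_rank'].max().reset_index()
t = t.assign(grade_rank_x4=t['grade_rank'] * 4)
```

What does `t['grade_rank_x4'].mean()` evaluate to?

merge on 'course' (how='left') → 8 rows:
   grade_rank  credits course  absences
0          81        5     CS         0
1         105        2   Econ         6
2         156        6   Hist         8
3         192        4   Chem         0
4         181        5   Hist         8
5         273        5   Econ         6
6         196        4   Econ         6
7         279        3     CS         0
group by course, max of grade_rank:
course
CS      279
Chem    192
Econ    273
Hist    181
Name: grade_rank, dtype: int64
reset_index():
  course  grade_rank
0     CS         279
1   Chem         192
2   Econ         273
3   Hist         181
add column grade_rank_x4 = t['grade_rank'] * 4:
  course  grade_rank  grade_rank_x4
0     CS         279           1116
1   Chem         192            768
2   Econ         273           1092
3   Hist         181            724
Then the mean of column 'grade_rank_x4': 925.0

925.0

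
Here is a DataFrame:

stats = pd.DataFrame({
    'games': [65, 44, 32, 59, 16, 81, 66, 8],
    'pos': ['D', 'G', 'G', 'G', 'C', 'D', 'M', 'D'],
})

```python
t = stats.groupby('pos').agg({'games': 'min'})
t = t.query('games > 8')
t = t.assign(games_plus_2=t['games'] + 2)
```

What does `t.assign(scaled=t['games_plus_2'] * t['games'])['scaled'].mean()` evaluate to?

group by pos, min of games:
     games
pos       
C       16
D        8
G       32
M       66
filter rows where games > 8:
     games
pos       
C       16
G       32
M       66
add column games_plus_2 = t['games'] + 2:
     games  games_plus_2
pos                     
C       16            18
G       32            34
M       66            68
add column scaled = t['games_plus_2'] * t['games']:
     games  games_plus_2  scaled
pos                             
C       16            18     288
G       32            34    1088
M       66            68    4488
Reading off the mean of column 'scaled', we get 1954.66666667.

1954.66666667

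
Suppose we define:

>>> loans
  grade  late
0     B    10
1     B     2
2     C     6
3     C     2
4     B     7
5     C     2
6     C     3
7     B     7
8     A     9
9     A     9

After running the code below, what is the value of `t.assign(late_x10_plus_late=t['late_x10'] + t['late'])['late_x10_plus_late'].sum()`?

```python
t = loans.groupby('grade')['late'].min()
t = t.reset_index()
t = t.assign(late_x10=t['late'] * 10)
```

143

group by grade, min of late:
grade
A    9
B    2
C    2
Name: late, dtype: int64
reset_index():
  grade  late
0     A     9
1     B     2
2     C     2
add column late_x10 = t['late'] * 10:
  grade  late  late_x10
0     A     9        90
1     B     2        20
2     C     2        20
add column late_x10_plus_late = t['late_x10'] + t['late']:
  grade  late  late_x10  late_x10_plus_late
0     A     9        90                  99
1     B     2        20                  22
2     C     2        20                  22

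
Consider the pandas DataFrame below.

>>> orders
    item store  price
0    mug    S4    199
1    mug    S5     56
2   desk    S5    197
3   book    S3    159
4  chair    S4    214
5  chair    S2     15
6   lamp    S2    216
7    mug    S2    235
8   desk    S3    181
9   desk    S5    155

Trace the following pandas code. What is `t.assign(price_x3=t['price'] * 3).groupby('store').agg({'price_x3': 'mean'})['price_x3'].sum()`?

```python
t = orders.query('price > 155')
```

filter rows where price > 155:
    item store  price
0    mug    S4    199
2   desk    S5    197
3   book    S3    159
4  chair    S4    214
6   lamp    S2    216
7    mug    S2    235
8   desk    S3    181
add column price_x3 = t['price'] * 3:
    item store  price  price_x3
0    mug    S4    199       597
2   desk    S5    197       591
3   book    S3    159       477
4  chair    S4    214       642
6   lamp    S2    216       648
7    mug    S2    235       705
8   desk    S3    181       543
group by store, mean of price_x3:
       price_x3
store          
S2        676.5
S3        510.0
S4        619.5
S5        591.0
Hence 2397.0.

2397.0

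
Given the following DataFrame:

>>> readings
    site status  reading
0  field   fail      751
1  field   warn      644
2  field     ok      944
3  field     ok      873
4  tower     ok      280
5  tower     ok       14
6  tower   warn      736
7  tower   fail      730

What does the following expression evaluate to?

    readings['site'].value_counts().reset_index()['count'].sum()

value_counts of site:
site
field    4
tower    4
Name: count, dtype: int64
reset_index():
    site  count
0  field      4
1  tower      4
Then the sum of column 'count': 8

8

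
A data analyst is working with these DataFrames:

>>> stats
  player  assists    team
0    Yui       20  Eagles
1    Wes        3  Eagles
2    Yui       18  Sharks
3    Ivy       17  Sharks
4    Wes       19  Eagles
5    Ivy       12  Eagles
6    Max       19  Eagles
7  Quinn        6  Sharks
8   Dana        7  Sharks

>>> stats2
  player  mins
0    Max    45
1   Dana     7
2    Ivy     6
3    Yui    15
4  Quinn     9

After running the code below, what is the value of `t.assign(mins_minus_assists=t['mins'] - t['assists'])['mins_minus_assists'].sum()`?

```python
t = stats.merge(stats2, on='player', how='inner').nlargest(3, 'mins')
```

18

merge on 'player' (how='inner') → 7 rows:
  player  assists    team  mins
0    Yui       20  Eagles    15
1    Yui       18  Sharks    15
2    Ivy       17  Sharks     6
3    Ivy       12  Eagles     6
4    Max       19  Eagles    45
5  Quinn        6  Sharks     9
6   Dana        7  Sharks     7
take 3 rows with largest mins:
  player  assists    team  mins
4    Max       19  Eagles    45
0    Yui       20  Eagles    15
1    Yui       18  Sharks    15
add column mins_minus_assists = t['mins'] - t['assists']:
  player  assists    team  mins  mins_minus_assists
4    Max       19  Eagles    45                  26
0    Yui       20  Eagles    15                  -5
1    Yui       18  Sharks    15                  -3
Taking the sum of column 'mins_minus_assists' gives 18.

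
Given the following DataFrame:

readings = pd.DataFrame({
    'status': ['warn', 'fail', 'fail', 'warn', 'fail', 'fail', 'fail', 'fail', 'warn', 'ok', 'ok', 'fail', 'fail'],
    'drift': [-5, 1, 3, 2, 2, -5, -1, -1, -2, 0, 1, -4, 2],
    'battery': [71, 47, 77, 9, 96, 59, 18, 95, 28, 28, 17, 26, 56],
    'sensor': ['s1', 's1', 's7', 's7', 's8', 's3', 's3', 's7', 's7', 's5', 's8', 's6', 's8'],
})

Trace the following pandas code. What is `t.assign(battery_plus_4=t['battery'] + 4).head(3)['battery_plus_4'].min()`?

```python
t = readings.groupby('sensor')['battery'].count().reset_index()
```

group by sensor, count of battery:
sensor
s1    2
s3    2
s5    1
s6    1
s7    4
s8    3
Name: battery, dtype: int64
reset_index():
  sensor  battery
0     s1        2
1     s3        2
2     s5        1
3     s6        1
4     s7        4
5     s8        3
add column battery_plus_4 = t['battery'] + 4:
  sensor  battery  battery_plus_4
0     s1        2               6
1     s3        2               6
2     s5        1               5
3     s6        1               5
4     s7        4               8
5     s8        3               7
take first 3 rows:
  sensor  battery  battery_plus_4
0     s1        2               6
1     s3        2               6
2     s5        1               5
Reading off the min of column 'battery_plus_4', we get 5.

5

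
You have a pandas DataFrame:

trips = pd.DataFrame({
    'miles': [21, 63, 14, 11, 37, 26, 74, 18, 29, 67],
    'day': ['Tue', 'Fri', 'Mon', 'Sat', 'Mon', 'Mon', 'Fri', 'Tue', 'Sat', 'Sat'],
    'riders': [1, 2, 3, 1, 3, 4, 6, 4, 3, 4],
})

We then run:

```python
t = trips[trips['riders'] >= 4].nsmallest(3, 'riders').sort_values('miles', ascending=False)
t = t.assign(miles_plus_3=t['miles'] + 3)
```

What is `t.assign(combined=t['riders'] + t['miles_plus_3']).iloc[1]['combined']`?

filter rows where riders >= 4:
   miles  day  riders
5     26  Mon       4
6     74  Fri       6
7     18  Tue       4
9     67  Sat       4
take 3 rows with smallest riders:
   miles  day  riders
5     26  Mon       4
7     18  Tue       4
9     67  Sat       4
sort by miles descending:
   miles  day  riders
9     67  Sat       4
5     26  Mon       4
7     18  Tue       4
add column miles_plus_3 = t['miles'] + 3:
   miles  day  riders  miles_plus_3
9     67  Sat       4            70
5     26  Mon       4            29
7     18  Tue       4            21
add column combined = t['riders'] + t['miles_plus_3']:
   miles  day  riders  miles_plus_3  combined
9     67  Sat       4            70        74
5     26  Mon       4            29        33
7     18  Tue       4            21        25

33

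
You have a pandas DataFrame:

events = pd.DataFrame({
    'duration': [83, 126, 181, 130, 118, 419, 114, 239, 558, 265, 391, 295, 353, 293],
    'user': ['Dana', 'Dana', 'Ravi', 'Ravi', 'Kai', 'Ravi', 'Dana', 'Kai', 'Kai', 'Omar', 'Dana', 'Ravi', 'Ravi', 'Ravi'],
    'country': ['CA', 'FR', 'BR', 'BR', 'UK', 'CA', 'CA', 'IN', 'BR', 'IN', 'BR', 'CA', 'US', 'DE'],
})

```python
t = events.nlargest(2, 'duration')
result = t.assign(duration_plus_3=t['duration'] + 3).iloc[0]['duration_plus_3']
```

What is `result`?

561

take 2 rows with largest duration:
   duration  user country
8       558   Kai      BR
5       419  Ravi      CA
add column duration_plus_3 = t['duration'] + 3:
   duration  user country  duration_plus_3
8       558   Kai      BR              561
5       419  Ravi      CA              422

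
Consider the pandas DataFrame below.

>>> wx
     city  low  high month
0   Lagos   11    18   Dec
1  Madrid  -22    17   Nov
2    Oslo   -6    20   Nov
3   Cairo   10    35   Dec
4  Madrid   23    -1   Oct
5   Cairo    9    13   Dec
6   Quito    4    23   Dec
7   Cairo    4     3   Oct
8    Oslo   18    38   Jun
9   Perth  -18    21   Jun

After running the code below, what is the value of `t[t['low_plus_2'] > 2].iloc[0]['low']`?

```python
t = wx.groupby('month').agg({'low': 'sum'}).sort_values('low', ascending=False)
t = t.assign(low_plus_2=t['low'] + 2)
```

group by month, sum of low:
       low
month     
Dec     34
Jun      0
Nov    -28
Oct     27
sort by low descending:
       low
month     
Dec     34
Oct     27
Jun      0
Nov    -28
add column low_plus_2 = t['low'] + 2:
       low  low_plus_2
month                 
Dec     34          36
Oct     27          29
Jun      0           2
Nov    -28         -26
filter rows where low_plus_2 > 2:
       low  low_plus_2
month                 
Dec     34          36
Oct     27          29
So iloc[0]['low'] = 34.

34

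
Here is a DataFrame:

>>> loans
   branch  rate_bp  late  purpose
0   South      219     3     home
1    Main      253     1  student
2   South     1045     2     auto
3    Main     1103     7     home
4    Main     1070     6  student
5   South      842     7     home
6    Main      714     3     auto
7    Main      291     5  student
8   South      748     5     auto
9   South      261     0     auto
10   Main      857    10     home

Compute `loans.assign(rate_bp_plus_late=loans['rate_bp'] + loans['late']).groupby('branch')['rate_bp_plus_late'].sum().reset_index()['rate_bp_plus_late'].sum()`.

add column rate_bp_plus_late = loans['rate_bp'] + loans['late']:
   branch  rate_bp  late  purpose  rate_bp_plus_late
0   South      219     3     home                222
1    Main      253     1  student                254
2   South     1045     2     auto               1047
3    Main     1103     7     home               1110
4    Main     1070     6  student               1076
5   South      842     7     home                849
6    Main      714     3     auto                717
7    Main      291     5  student                296
8   South      748     5     auto                753
9   South      261     0     auto                261
10   Main      857    10     home                867
group by branch, sum of rate_bp_plus_late:
branch
Main     4320
South    3132
Name: rate_bp_plus_late, dtype: int64
reset_index():
  branch  rate_bp_plus_late
0   Main               4320
1  South               3132
Reading off the sum of column 'rate_bp_plus_late', we get 7452.

7452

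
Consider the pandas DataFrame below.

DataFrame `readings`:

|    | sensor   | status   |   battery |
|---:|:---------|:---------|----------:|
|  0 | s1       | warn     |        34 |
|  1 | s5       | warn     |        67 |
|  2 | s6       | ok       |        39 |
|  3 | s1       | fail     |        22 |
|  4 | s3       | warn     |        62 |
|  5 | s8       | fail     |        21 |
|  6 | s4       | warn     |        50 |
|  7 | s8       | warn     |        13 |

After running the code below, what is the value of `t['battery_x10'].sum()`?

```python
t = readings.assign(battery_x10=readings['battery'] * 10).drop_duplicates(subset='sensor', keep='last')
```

2530

add column battery_x10 = readings['battery'] * 10:
  sensor status  battery  battery_x10
0     s1   warn       34          340
1     s5   warn       67          670
2     s6     ok       39          390
3     s1   fail       22          220
4     s3   warn       62          620
5     s8   fail       21          210
6     s4   warn       50          500
7     s8   warn       13          130
drop duplicate sensor (keep=last):
  sensor status  battery  battery_x10
1     s5   warn       67          670
2     s6     ok       39          390
3     s1   fail       22          220
4     s3   warn       62          620
6     s4   warn       50          500
7     s8   warn       13          130
Hence 2530.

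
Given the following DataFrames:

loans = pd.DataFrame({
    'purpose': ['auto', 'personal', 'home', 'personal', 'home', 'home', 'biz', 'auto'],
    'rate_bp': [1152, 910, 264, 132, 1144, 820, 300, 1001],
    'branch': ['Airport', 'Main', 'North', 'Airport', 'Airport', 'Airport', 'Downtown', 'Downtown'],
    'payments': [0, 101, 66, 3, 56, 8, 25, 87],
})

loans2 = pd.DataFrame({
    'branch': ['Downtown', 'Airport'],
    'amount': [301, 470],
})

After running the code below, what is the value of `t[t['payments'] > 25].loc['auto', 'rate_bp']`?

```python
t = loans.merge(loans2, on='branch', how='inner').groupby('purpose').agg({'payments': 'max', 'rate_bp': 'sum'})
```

merge on 'branch' (how='inner') → 6 rows:
    purpose  rate_bp    branch  payments  amount
0      auto     1152   Airport         0     470
1  personal      132   Airport         3     470
2      home     1144   Airport        56     470
3      home      820   Airport         8     470
4       biz      300  Downtown        25     301
5      auto     1001  Downtown        87     301
group by purpose: max(payments), sum(rate_bp):
          payments  rate_bp
purpose                    
auto            87     2153
biz             25      300
home            56     1964
personal         3      132
filter rows where payments > 25:
         payments  rate_bp
purpose                   
auto           87     2153
home           56     1964
Then the value at row 'auto', column 'rate_bp': 2153

2153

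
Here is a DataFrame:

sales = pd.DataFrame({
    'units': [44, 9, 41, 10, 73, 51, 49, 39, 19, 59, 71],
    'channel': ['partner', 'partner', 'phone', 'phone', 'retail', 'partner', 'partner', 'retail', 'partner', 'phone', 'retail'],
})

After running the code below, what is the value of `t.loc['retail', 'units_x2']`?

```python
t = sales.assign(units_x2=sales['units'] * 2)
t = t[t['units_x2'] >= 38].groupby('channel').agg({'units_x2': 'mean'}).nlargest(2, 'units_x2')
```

122.0

add column units_x2 = sales['units'] * 2:
    units  channel  units_x2
0      44  partner        88
1       9  partner        18
2      41    phone        82
3      10    phone        20
4      73   retail       146
5      51  partner       102
6      49  partner        98
7      39   retail        78
8      19  partner        38
9      59    phone       118
10     71   retail       142
filter rows where units_x2 >= 38:
    units  channel  units_x2
0      44  partner        88
2      41    phone        82
4      73   retail       146
5      51  partner       102
6      49  partner        98
7      39   retail        78
8      19  partner        38
9      59    phone       118
10     71   retail       142
group by channel, mean of units_x2:
         units_x2
channel          
partner      81.5
phone       100.0
retail      122.0
take 2 rows with largest units_x2:
         units_x2
channel          
retail      122.0
phone       100.0
The value at row 'retail', column 'units_x2' is 122.0.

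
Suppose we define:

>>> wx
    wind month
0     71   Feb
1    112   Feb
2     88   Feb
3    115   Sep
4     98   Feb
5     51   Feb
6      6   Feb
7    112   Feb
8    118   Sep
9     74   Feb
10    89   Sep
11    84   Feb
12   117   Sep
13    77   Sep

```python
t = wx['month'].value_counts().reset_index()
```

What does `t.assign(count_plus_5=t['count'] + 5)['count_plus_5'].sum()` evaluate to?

24

value_counts of month:
month
Feb    9
Sep    5
Name: count, dtype: int64
reset_index():
  month  count
0   Feb      9
1   Sep      5
add column count_plus_5 = t['count'] + 5:
  month  count  count_plus_5
0   Feb      9            14
1   Sep      5            10
sum of column 'count_plus_5' → 24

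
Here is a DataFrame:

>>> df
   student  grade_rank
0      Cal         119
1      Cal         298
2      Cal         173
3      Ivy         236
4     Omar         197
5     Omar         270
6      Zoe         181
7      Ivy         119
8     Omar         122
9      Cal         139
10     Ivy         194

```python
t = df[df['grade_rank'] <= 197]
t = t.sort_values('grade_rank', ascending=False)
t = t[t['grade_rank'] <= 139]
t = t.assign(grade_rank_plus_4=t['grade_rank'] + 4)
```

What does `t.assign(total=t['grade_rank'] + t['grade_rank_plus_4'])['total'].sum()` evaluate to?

1014

filter rows where grade_rank <= 197:
   student  grade_rank
0      Cal         119
2      Cal         173
4     Omar         197
6      Zoe         181
7      Ivy         119
8     Omar         122
9      Cal         139
10     Ivy         194
sort by grade_rank descending:
   student  grade_rank
4     Omar         197
10     Ivy         194
6      Zoe         181
2      Cal         173
9      Cal         139
8     Omar         122
0      Cal         119
7      Ivy         119
filter rows where grade_rank <= 139:
  student  grade_rank
9     Cal         139
8    Omar         122
0     Cal         119
7     Ivy         119
add column grade_rank_plus_4 = t['grade_rank'] + 4:
  student  grade_rank  grade_rank_plus_4
9     Cal         139                143
8    Omar         122                126
0     Cal         119                123
7     Ivy         119                123
add column total = t['grade_rank'] + t['grade_rank_plus_4']:
  student  grade_rank  grade_rank_plus_4  total
9     Cal         139                143    282
8    Omar         122                126    248
0     Cal         119                123    242
7     Ivy         119                123    242
So sum() = 1014.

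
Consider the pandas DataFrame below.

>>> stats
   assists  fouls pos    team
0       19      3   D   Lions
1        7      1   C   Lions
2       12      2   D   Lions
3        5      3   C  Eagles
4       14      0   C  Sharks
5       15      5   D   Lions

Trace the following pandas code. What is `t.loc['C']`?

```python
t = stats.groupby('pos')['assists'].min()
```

5

group by pos, min of assists:
pos
C     5
D    12
Name: assists, dtype: int64
value at index 'C' → 5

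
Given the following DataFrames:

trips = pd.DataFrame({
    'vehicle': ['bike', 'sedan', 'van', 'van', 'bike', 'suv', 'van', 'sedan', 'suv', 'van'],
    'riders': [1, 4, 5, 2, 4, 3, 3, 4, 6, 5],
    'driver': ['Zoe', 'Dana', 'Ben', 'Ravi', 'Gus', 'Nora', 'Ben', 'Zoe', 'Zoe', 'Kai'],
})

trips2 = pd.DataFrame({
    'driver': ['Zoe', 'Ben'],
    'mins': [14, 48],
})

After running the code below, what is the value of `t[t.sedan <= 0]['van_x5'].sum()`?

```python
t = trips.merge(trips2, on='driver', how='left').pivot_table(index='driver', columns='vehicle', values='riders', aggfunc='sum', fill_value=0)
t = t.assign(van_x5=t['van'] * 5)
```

75

merge on 'driver' (how='left') → 10 rows:
  vehicle  riders driver  mins
0    bike       1    Zoe  14.0
1   sedan       4   Dana   NaN
2     van       5    Ben  48.0
3     van       2   Ravi   NaN
4    bike       4    Gus   NaN
5     suv       3   Nora   NaN
6     van       3    Ben  48.0
7   sedan       4    Zoe  14.0
8     suv       6    Zoe  14.0
9     van       5    Kai   NaN
pivot: rows=driver, cols=vehicle, sum(riders):
vehicle  bike  sedan  suv  van
driver                        
Ben         0      0    0    8
Dana        0      4    0    0
Gus         4      0    0    0
Kai         0      0    0    5
Nora        0      0    3    0
Ravi        0      0    0    2
Zoe         1      4    6    0
add column van_x5 = t['van'] * 5:
vehicle  bike  sedan  suv  van  van_x5
driver                                
Ben         0      0    0    8      40
Dana        0      4    0    0       0
Gus         4      0    0    0       0
Kai         0      0    0    5      25
Nora        0      0    3    0       0
Ravi        0      0    0    2      10
Zoe         1      4    6    0       0
filter rows where sedan <= 0:
vehicle  bike  sedan  suv  van  van_x5
driver                                
Ben         0      0    0    8      40
Gus         4      0    0    0       0
Kai         0      0    0    5      25
Nora        0      0    3    0       0
Ravi        0      0    0    2      10
So sum() = 75.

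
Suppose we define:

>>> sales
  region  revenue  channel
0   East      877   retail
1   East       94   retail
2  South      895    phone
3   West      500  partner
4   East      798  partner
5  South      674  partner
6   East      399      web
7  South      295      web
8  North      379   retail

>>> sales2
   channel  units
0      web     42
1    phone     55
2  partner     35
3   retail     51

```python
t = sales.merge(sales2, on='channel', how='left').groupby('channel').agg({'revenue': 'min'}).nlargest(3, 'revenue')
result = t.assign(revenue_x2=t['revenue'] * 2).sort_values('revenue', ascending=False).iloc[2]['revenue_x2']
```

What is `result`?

590

merge on 'channel' (how='left') → 9 rows:
  region  revenue  channel  units
0   East      877   retail     51
1   East       94   retail     51
2  South      895    phone     55
3   West      500  partner     35
4   East      798  partner     35
5  South      674  partner     35
6   East      399      web     42
7  South      295      web     42
8  North      379   retail     51
group by channel, min of revenue:
         revenue
channel         
partner      500
phone        895
retail        94
web          295
take 3 rows with largest revenue:
         revenue
channel         
phone        895
partner      500
web          295
add column revenue_x2 = t['revenue'] * 2:
         revenue  revenue_x2
channel                     
phone        895        1790
partner      500        1000
web          295         590
sort by revenue descending:
         revenue  revenue_x2
channel                     
phone        895        1790
partner      500        1000
web          295         590
So iloc[2]['revenue_x2'] = 590.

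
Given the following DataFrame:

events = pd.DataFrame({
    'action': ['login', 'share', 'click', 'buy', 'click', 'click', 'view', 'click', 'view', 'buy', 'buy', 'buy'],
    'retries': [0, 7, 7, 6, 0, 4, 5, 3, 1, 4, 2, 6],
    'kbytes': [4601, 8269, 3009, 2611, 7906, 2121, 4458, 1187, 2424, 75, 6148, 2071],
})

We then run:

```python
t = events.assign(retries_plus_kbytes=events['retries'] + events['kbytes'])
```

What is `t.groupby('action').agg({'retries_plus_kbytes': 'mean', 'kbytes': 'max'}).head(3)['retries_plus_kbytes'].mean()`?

3630.33333333

add column retries_plus_kbytes = events['retries'] + events['kbytes']:
   action  retries  kbytes  retries_plus_kbytes
0   login        0    4601                 4601
1   share        7    8269                 8276
2   click        7    3009                 3016
3     buy        6    2611                 2617
4   click        0    7906                 7906
5   click        4    2121                 2125
6    view        5    4458                 4463
7   click        3    1187                 1190
8    view        1    2424                 2425
9     buy        4      75                   79
10    buy        2    6148                 6150
11    buy        6    2071                 2077
group by action: mean(retries_plus_kbytes), max(kbytes):
        retries_plus_kbytes  kbytes
action                             
buy                 2730.75    6148
click               3559.25    7906
login               4601.00    4601
share               8276.00    8269
view                3444.00    4458
take first 3 rows:
        retries_plus_kbytes  kbytes
action                             
buy                 2730.75    6148
click               3559.25    7906
login               4601.00    4601
So mean() = 3630.33333333.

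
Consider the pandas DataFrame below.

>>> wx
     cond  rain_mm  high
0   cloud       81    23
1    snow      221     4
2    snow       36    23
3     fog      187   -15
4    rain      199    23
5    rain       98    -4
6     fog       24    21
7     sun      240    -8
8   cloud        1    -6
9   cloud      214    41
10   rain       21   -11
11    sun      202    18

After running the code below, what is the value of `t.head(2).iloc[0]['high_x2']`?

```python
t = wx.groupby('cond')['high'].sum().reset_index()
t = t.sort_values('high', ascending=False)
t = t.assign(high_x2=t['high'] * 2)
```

group by cond, sum of high:
cond
cloud    58
fog       6
rain      8
snow     27
sun      10
Name: high, dtype: int64
reset_index():
    cond  high
0  cloud    58
1    fog     6
2   rain     8
3   snow    27
4    sun    10
sort by high descending:
    cond  high
0  cloud    58
3   snow    27
4    sun    10
2   rain     8
1    fog     6
add column high_x2 = t['high'] * 2:
    cond  high  high_x2
0  cloud    58      116
3   snow    27       54
4    sun    10       20
2   rain     8       16
1    fog     6       12
take first 2 rows:
    cond  high  high_x2
0  cloud    58      116
3   snow    27       54
Then the value at position 0, column 'high_x2': 116

116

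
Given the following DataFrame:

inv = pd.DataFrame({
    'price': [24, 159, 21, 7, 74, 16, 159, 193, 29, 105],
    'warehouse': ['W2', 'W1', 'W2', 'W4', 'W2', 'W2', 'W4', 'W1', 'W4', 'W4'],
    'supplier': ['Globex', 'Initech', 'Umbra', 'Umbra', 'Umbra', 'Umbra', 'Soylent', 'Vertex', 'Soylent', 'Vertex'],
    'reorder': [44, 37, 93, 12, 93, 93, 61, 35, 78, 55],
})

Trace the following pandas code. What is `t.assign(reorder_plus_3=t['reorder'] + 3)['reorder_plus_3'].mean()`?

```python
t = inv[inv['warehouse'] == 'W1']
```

39.0

filter rows where warehouse == 'W1':
   price warehouse supplier  reorder
1    159        W1  Initech       37
7    193        W1   Vertex       35
add column reorder_plus_3 = t['reorder'] + 3:
   price warehouse supplier  reorder  reorder_plus_3
1    159        W1  Initech       37              40
7    193        W1   Vertex       35              38
So mean() = 39.0.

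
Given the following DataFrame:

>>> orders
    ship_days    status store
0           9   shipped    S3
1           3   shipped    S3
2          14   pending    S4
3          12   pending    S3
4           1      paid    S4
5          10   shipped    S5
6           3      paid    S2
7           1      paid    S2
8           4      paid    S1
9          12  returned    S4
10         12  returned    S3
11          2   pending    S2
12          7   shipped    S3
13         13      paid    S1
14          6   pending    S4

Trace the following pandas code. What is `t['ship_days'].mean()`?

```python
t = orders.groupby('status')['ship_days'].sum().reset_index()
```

group by status, sum of ship_days:
status
paid        22
pending     34
returned    24
shipped     29
Name: ship_days, dtype: int64
reset_index():
     status  ship_days
0      paid         22
1   pending         34
2  returned         24
3   shipped         29

27.25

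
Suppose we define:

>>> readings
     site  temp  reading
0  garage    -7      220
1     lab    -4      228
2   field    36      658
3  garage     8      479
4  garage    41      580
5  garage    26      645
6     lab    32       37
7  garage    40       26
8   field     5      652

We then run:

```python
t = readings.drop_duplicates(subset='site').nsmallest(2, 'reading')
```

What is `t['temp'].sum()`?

drop duplicate site (keep=first):
     site  temp  reading
0  garage    -7      220
1     lab    -4      228
2   field    36      658
take 2 rows with smallest reading:
     site  temp  reading
0  garage    -7      220
1     lab    -4      228

-11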